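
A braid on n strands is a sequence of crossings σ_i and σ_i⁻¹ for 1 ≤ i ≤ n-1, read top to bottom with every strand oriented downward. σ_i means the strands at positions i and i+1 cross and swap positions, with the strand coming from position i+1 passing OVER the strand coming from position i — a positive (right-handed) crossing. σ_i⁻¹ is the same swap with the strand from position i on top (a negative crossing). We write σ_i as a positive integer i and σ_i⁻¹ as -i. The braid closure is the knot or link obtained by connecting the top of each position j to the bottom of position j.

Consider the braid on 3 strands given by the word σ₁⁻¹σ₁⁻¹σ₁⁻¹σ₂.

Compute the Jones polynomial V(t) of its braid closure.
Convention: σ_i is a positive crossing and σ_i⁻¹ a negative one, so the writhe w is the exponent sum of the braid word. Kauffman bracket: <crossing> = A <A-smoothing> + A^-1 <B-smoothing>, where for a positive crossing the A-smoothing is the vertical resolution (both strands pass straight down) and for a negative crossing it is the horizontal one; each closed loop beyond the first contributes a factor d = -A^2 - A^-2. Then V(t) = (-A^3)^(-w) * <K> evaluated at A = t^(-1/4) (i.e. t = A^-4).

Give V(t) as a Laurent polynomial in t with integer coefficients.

t^-1 + t^-3 - t^-4

Derivation:
The presented braid s1^-1 s1^-1 s1^-1 s2 on 3 strands reduces by inverse Markov moves (closure unchanged at each step):
  Destabilize: the word has the form β·s2 where s2 occurs only as the final letter (β ∈ B_2); drop it and the last strand → 2 strands.
Reduced to β = s1^-1 s1^-1 s1^-1 on 2 strands, 3 crossings.
Compute on β:
Braid: s1^-1 s1^-1 s1^-1 on 2 strands, 3 crossings.
Writhe w = (#positive) - (#negative) = 0 - 3 = -3.
Computing the Kauffman bracket via state sum. There are 2^3 = 8 states.
For each crossing: s=0 is the vertical smoothing, s=1 horizontal. Crossing k contributes A^(sign_k * (1 - 2*s_k)); loop factor d = -A^2 - A^-2.
  state 000: A-exp=-3, loops=2, term = A^-3 * d^1
  state 001: A-exp=-1, loops=1, term = A^-1 * d^0
  state 010: A-exp=-1, loops=1, term = A^-1 * d^0
  state 011: A-exp=+1, loops=2, term = A^1 * d^1
  state 100: A-exp=-1, loops=1, term = A^-1 * d^0
  state 101: A-exp=+1, loops=2, term = A^1 * d^1
  state 110: A-exp=+1, loops=2, term = A^1 * d^1
  state 111: A-exp=+3, loops=3, term = A^3 * d^2
Collect the terms by A-exponent (count of states per loop number):
Powers of d = -A^2 - A^-2: d^2 = A^4 + 2 + A^-4.
  A^3 * (d^2) = A^7 + 2*A^3 + A^-1
  A^1 * (3*d) = -3*A^3 - 3*A^-1
  A^-1 * (3) = 3*A^-1
  A^-3 * (d) = -A^-1 - A^-5
Summing the groups: <K> = A^7 - A^3 - A^-5
Normalise by the writhe: (-A^3)^(-w) = (-A^3)^(3) = -A^9, so f(A) = -A^9 * <K> = -A^16 + A^12 + A^4.
Substitute A = t^(-1/4), i.e. A^e → t^(-e/4): V(t) = t^-1 + t^-3 - t^-4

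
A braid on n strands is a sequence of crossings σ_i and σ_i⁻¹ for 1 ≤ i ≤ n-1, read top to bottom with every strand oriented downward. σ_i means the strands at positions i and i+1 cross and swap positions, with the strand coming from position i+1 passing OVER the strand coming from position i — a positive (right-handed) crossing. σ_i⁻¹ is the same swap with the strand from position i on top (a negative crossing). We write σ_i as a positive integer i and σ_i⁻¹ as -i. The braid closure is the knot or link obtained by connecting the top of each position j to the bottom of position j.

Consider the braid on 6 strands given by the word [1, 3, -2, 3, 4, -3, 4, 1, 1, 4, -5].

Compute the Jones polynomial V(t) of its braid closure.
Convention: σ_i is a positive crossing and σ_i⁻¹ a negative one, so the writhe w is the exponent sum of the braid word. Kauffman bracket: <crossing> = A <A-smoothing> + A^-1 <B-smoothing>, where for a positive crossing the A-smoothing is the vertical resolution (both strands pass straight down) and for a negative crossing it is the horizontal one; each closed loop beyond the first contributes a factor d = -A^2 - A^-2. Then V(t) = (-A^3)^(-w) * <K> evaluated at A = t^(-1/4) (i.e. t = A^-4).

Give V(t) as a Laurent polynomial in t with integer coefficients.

t^10 - 2*t^9 + 2*t^8 - 4*t^7 + 4*t^6 - 3*t^5 + 3*t^4 - t^3 + t^2

Derivation:
The presented braid s1 s3 s2^-1 s3 s4 s3^-1 s4 s1 s1 s4 s5^-1 on 6 strands reduces by inverse Markov moves (closure unchanged at each step):
  Destabilize: the word has the form β·s5^-1 where s5^-1 occurs only as the final letter (β ∈ B_5); drop it and the last strand → 5 strands.
Reduced to β = s1 s3 s2^-1 s3 s4 s3^-1 s4 s1 s1 s4 on 5 strands, 10 crossings.
Compute on β:
Braid: s1 s3 s2^-1 s3 s4 s3^-1 s4 s1 s1 s4 on 5 strands, 10 crossings.
Writhe w = (#positive) - (#negative) = 8 - 2 = 6.
Enumerate smoothing states for the bracket polynomial. There are 2^10 = 1024 states.
For each crossing: s=0 is the vertical smoothing, s=1 horizontal. Crossing k contributes A^(sign_k * (1 - 2*s_k)); loop factor d = -A^2 - A^-2.
Tabulate the states by total A-exponent and number of loops L (A-exp: L × count):
  A^10: L=3 ×1
  A^8: L=2 ×6, L=4 ×4
  A^6: L=1 ×9, L=3 ×32, L=5 ×4
  A^4: L=2 ×70, L=4 ×49, L=6 ×1
  A^2: L=1 ×30, L=3 ×149, L=5 ×31
  A^0: L=2 ×99, L=4 ×144, L=6 ×9
  A^-2: L=3 ×136, L=5 ×73, L=7 ×1
  A^-4: L=4 ×101, L=6 ×19
  A^-6: L=5 ×43, L=7 ×2
  A^-8: L=6 ×10
  A^-10: L=7 ×1
Each group contributes A^e * Σ count * d^(L-1):
Powers of d = -A^2 - A^-2: d^2 = A^4 + 2 + A^-4; d^3 = -A^6 - 3*A^2 - 3*A^-2 - A^-6; d^4 = A^8 + 4*A^4 + 6 + 4*A^-4 + A^-8; d^5 = -A^10 - 5*A^6 - 10*A^2 - 10*A^-2 - 5*A^-6 - A^-10; d^6 = A^12 + 6*A^8 + 15*A^4 + 20 + 15*A^-4 + 6*A^-8 + A^-12.
  A^10 * (d^2) = A^14 + 2*A^10 + A^6
  A^8 * (6*d + 4*d^3) = -4*A^14 - 18*A^10 - 18*A^6 - 4*A^2
  A^6 * (9 + 32*d^2 + 4*d^4) = 4*A^14 + 48*A^10 + 97*A^6 + 48*A^2 + 4*A^-2
  A^4 * (70*d + 49*d^3 + d^5) = -A^14 - 54*A^10 - 227*A^6 - 227*A^2 - 54*A^-2 - A^-6
  A^2 * (30 + 149*d^2 + 31*d^4) = 31*A^10 + 273*A^6 + 514*A^2 + 273*A^-2 + 31*A^-6
  A^0 * (99*d + 144*d^3 + 9*d^5) = -9*A^10 - 189*A^6 - 621*A^2 - 621*A^-2 - 189*A^-6 - 9*A^-10
  A^-2 * (136*d^2 + 73*d^4 + d^6) = A^10 + 79*A^6 + 443*A^2 + 730*A^-2 + 443*A^-6 + 79*A^-10 + A^-14
  A^-4 * (101*d^3 + 19*d^5) = -19*A^6 - 196*A^2 - 493*A^-2 - 493*A^-6 - 196*A^-10 - 19*A^-14
  A^-6 * (43*d^4 + 2*d^6) = 2*A^6 + 55*A^2 + 202*A^-2 + 298*A^-6 + 202*A^-10 + 55*A^-14 + 2*A^-18
  A^-8 * (10*d^5) = -10*A^2 - 50*A^-2 - 100*A^-6 - 100*A^-10 - 50*A^-14 - 10*A^-18
  A^-10 * (d^6) = A^2 + 6*A^-2 + 15*A^-6 + 20*A^-10 + 15*A^-14 + 6*A^-18 + A^-22
Summing the groups: <K> = A^10 - A^6 + 3*A^2 - 3*A^-2 + 4*A^-6 - 4*A^-10 + 2*A^-14 - 2*A^-18 + A^-22
Normalise by the writhe: (-A^3)^(-w) = (-A^3)^(-6) = A^-18, so f(A) = A^-18 * <K> = A^-8 - A^-12 + 3*A^-16 - 3*A^-20 + 4*A^-24 - 4*A^-28 + 2*A^-32 - 2*A^-36 + A^-40.
Substitute A = t^(-1/4), i.e. A^e → t^(-e/4): V(t) = t^10 - 2*t^9 + 2*t^8 - 4*t^7 + 4*t^6 - 3*t^5 + 3*t^4 - t^3 + t^2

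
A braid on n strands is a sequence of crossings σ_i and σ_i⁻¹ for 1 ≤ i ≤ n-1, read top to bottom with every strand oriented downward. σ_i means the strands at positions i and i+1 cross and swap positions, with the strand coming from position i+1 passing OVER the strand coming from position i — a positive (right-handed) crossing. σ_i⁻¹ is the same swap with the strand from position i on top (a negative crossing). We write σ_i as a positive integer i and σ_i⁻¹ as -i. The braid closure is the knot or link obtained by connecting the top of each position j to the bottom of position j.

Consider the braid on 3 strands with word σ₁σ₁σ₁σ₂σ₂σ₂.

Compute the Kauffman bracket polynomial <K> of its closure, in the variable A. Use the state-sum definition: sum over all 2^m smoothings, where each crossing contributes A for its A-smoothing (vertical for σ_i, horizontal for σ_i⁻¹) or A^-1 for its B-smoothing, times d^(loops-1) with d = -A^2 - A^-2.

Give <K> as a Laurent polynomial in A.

A^10 + 2*A^2 - 2*A^-2 + A^-6 - 2*A^-10 + A^-14

Derivation:
Braid: s1 s1 s1 s2 s2 s2 on 3 strands, 6 crossings.
Writhe w = (#positive) - (#negative) = 6 - 0 = 6.
Computing the Kauffman bracket via state sum. There are 2^6 = 64 states.
Smooth each crossing (0=||, 1=⌣⌢); contribution A^(Σ sign_k(1-2s_k)) * d^(L-1).
Tabulate the states by total A-exponent and number of loops L (A-exp: L × count):
  A^6: L=3 ×1
  A^4: L=2 ×6
  A^2: L=1 ×9, L=3 ×6
  A^0: L=2 ×18, L=4 ×2
  A^-2: L=3 ×15
  A^-4: L=4 ×6
  A^-6: L=5 ×1
Each group contributes A^e * Σ count * d^(L-1):
Powers of d = -A^2 - A^-2: d^2 = A^4 + 2 + A^-4; d^3 = -A^6 - 3*A^2 - 3*A^-2 - A^-6; d^4 = A^8 + 4*A^4 + 6 + 4*A^-4 + A^-8.
  A^6 * (d^2) = A^10 + 2*A^6 + A^2
  A^4 * (6*d) = -6*A^6 - 6*A^2
  A^2 * (9 + 6*d^2) = 6*A^6 + 21*A^2 + 6*A^-2
  A^0 * (18*d + 2*d^3) = -2*A^6 - 24*A^2 - 24*A^-2 - 2*A^-6
  A^-2 * (15*d^2) = 15*A^2 + 30*A^-2 + 15*A^-6
  A^-4 * (6*d^3) = -6*A^2 - 18*A^-2 - 18*A^-6 - 6*A^-10
  A^-6 * (d^4) = A^2 + 4*A^-2 + 6*A^-6 + 4*A^-10 + A^-14
Summing the groups: <K> = A^10 + 2*A^2 - 2*A^-2 + A^-6 - 2*A^-10 + A^-14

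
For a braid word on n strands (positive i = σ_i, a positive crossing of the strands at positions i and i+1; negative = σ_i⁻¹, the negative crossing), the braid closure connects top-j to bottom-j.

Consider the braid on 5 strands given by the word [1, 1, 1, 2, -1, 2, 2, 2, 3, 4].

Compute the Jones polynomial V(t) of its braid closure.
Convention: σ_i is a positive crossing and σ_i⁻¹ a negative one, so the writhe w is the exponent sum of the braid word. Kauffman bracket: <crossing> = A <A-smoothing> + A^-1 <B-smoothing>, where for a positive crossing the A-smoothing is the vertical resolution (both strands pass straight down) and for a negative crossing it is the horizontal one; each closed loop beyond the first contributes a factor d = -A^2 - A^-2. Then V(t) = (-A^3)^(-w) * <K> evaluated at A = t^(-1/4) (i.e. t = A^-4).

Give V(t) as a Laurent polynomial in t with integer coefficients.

-t^9 + 2*t^8 - 3*t^7 + 3*t^6 - 3*t^5 + 3*t^4 - t^3 + t^2

Derivation:
The presented braid s1 s1 s1 s2 s1^-1 s2 s2 s2 s3 s4 on 5 strands reduces by inverse Markov moves (closure unchanged at each step):
  Destabilize: the word has the form β·s4 where s4 occurs only as the final letter (β ∈ B_4); drop it and the last strand → 4 strands.
  Destabilize: the word has the form β·s3 where s3 occurs only as the final letter (β ∈ B_3); drop it and the last strand → 3 strands.
Reduced to β = s1 s1 s1 s2 s1^-1 s2 s2 s2 on 3 strands, 8 crossings.
Compute on β:
Braid: s1 s1 s1 s2 s1^-1 s2 s2 s2 on 3 strands, 8 crossings.
Writhe w = (#positive) - (#negative) = 7 - 1 = 6.
State-sum expansion of <K>. There are 2^8 = 256 states.
Each crossing splits two ways (0=vertical, 1=horizontal). The state's weight is A^(#A-smoothings - #B-smoothings) * d^(loops - 1).
Tabulate the states by total A-exponent and number of loops L (A-exp: L × count):
  A^8: L=2 ×1
  A^6: L=1 ×4, L=3 ×4
  A^4: L=2 ×25, L=4 ×3
  A^2: L=1 ×21, L=3 ×34, L=5 ×1
  A^0: L=2 ×48, L=4 ×22
  A^-2: L=3 ×49, L=5 ×7
  A^-4: L=4 ×27, L=6 ×1
  A^-6: L=5 ×8
  A^-8: L=6 ×1
Each group contributes A^e * Σ count * d^(L-1):
Powers of d = -A^2 - A^-2: d^2 = A^4 + 2 + A^-4; d^3 = -A^6 - 3*A^2 - 3*A^-2 - A^-6; d^4 = A^8 + 4*A^4 + 6 + 4*A^-4 + A^-8; d^5 = -A^10 - 5*A^6 - 10*A^2 - 10*A^-2 - 5*A^-6 - A^-10.
  A^8 * (d) = -A^10 - A^6
  A^6 * (4 + 4*d^2) = 4*A^10 + 12*A^6 + 4*A^2
  A^4 * (25*d + 3*d^3) = -3*A^10 - 34*A^6 - 34*A^2 - 3*A^-2
  A^2 * (21 + 34*d^2 + d^4) = A^10 + 38*A^6 + 95*A^2 + 38*A^-2 + A^-6
  A^0 * (48*d + 22*d^3) = -22*A^6 - 114*A^2 - 114*A^-2 - 22*A^-6
  A^-2 * (49*d^2 + 7*d^4) = 7*A^6 + 77*A^2 + 140*A^-2 + 77*A^-6 + 7*A^-10
  A^-4 * (27*d^3 + d^5) = -A^6 - 32*A^2 - 91*A^-2 - 91*A^-6 - 32*A^-10 - A^-14
  A^-6 * (8*d^4) = 8*A^2 + 32*A^-2 + 48*A^-6 + 32*A^-10 + 8*A^-14
  A^-8 * (d^5) = -A^2 - 5*A^-2 - 10*A^-6 - 10*A^-10 - 5*A^-14 - A^-18
Summing the groups: <K> = A^10 - A^6 + 3*A^2 - 3*A^-2 + 3*A^-6 - 3*A^-10 + 2*A^-14 - A^-18
Normalise by the writhe: (-A^3)^(-w) = (-A^3)^(-6) = A^-18, so f(A) = A^-18 * <K> = A^-8 - A^-12 + 3*A^-16 - 3*A^-20 + 3*A^-24 - 3*A^-28 + 2*A^-32 - A^-36.
Substitute A = t^(-1/4), i.e. A^e → t^(-e/4): V(t) = -t^9 + 2*t^8 - 3*t^7 + 3*t^6 - 3*t^5 + 3*t^4 - t^3 + t^2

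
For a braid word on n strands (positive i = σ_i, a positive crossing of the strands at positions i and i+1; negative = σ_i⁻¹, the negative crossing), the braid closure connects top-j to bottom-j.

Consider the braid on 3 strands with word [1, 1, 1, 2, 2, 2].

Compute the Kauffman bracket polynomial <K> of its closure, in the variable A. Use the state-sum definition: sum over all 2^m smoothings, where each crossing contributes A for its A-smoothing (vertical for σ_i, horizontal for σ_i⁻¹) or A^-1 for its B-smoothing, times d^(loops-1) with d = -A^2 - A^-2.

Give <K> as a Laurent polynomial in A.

Braid: s1 s1 s1 s2 s2 s2 on 3 strands, 6 crossings.
Writhe w = (#positive) - (#negative) = 6 - 0 = 6.
Enumerate smoothing states for the bracket polynomial. There are 2^6 = 64 states.
Each crossing splits two ways (0=vertical, 1=horizontal). The state's weight is A^(#A-smoothings - #B-smoothings) * d^(loops - 1).
Tabulate the states by total A-exponent and number of loops L (A-exp: L × count):
  A^6: L=3 ×1
  A^4: L=2 ×6
  A^2: L=1 ×9, L=3 ×6
  A^0: L=2 ×18, L=4 ×2
  A^-2: L=3 ×15
  A^-4: L=4 ×6
  A^-6: L=5 ×1
Each group contributes A^e * Σ count * d^(L-1):
Powers of d = -A^2 - A^-2: d^2 = A^4 + 2 + A^-4; d^3 = -A^6 - 3*A^2 - 3*A^-2 - A^-6; d^4 = A^8 + 4*A^4 + 6 + 4*A^-4 + A^-8.
  A^6 * (d^2) = A^10 + 2*A^6 + A^2
  A^4 * (6*d) = -6*A^6 - 6*A^2
  A^2 * (9 + 6*d^2) = 6*A^6 + 21*A^2 + 6*A^-2
  A^0 * (18*d + 2*d^3) = -2*A^6 - 24*A^2 - 24*A^-2 - 2*A^-6
  A^-2 * (15*d^2) = 15*A^2 + 30*A^-2 + 15*A^-6
  A^-4 * (6*d^3) = -6*A^2 - 18*A^-2 - 18*A^-6 - 6*A^-10
  A^-6 * (d^4) = A^2 + 4*A^-2 + 6*A^-6 + 4*A^-10 + A^-14
Summing the groups: <K> = A^10 + 2*A^2 - 2*A^-2 + A^-6 - 2*A^-10 + A^-14

Answer: A^10 + 2*A^2 - 2*A^-2 + A^-6 - 2*A^-10 + A^-14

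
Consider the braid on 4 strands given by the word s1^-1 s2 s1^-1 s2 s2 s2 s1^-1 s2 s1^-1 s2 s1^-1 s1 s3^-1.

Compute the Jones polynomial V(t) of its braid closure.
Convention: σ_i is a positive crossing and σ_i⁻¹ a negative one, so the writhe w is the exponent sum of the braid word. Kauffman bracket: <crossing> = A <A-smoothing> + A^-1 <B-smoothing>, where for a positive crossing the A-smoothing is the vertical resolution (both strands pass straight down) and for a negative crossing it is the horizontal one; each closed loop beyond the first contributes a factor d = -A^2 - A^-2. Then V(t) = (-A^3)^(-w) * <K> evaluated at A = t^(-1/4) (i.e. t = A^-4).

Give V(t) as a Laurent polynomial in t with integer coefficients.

The presented braid s1^-1 s2 s1^-1 s2 s2 s2 s1^-1 s2 s1^-1 s2 s1^-1 s1 s3^-1 on 4 strands reduces by inverse Markov moves (closure unchanged at each step):
  Destabilize: the word has the form β·s3^-1 where s3^-1 occurs only as the final letter (β ∈ B_3); drop it and the last strand → 3 strands.
  Deconjugate: the word is γ·β·γ⁻¹ with γ = s1^-1 (prefix) and γ⁻¹ = s1 (suffix); strip both.
Reduced to β = s2 s1^-1 s2 s2 s2 s1^-1 s2 s1^-1 s2 s1^-1 on 3 strands, 10 crossings.
Compute on β:
Braid: s2 s1^-1 s2 s2 s2 s1^-1 s2 s1^-1 s2 s1^-1 on 3 strands, 10 crossings.
Writhe w = (#positive) - (#negative) = 6 - 4 = 2.
Enumerate smoothing states for the bracket polynomial. There are 2^10 = 1024 states.
Smooth each crossing (0=||, 1=⌣⌢); contribution A^(Σ sign_k(1-2s_k)) * d^(L-1).
Tabulate the states by total A-exponent and number of loops L (A-exp: L × count):
  A^10: L=5 ×1
  A^8: L=4 ×10
  A^6: L=3 ×42, L=5 ×3
  A^4: L=2 ×90, L=4 ×29, L=6 ×1
  A^2: L=1 ×87, L=3 ×110, L=5 ×13
  A^0: L=2 ×179, L=4 ×71, L=6 ×2
  A^-2: L=3 ×187, L=5 ×23
  A^-4: L=4 ×117, L=6 ×3
  A^-6: L=5 ×45
  A^-8: L=6 ×10
  A^-10: L=7 ×1
Each group contributes A^e * Σ count * d^(L-1):
Powers of d = -A^2 - A^-2: d^2 = A^4 + 2 + A^-4; d^3 = -A^6 - 3*A^2 - 3*A^-2 - A^-6; d^4 = A^8 + 4*A^4 + 6 + 4*A^-4 + A^-8; d^5 = -A^10 - 5*A^6 - 10*A^2 - 10*A^-2 - 5*A^-6 - A^-10; d^6 = A^12 + 6*A^8 + 15*A^4 + 20 + 15*A^-4 + 6*A^-8 + A^-12.
  A^10 * (d^4) = A^18 + 4*A^14 + 6*A^10 + 4*A^6 + A^2
  A^8 * (10*d^3) = -10*A^14 - 30*A^10 - 30*A^6 - 10*A^2
  A^6 * (42*d^2 + 3*d^4) = 3*A^14 + 54*A^10 + 102*A^6 + 54*A^2 + 3*A^-2
  A^4 * (90*d + 29*d^3 + d^5) = -A^14 - 34*A^10 - 187*A^6 - 187*A^2 - 34*A^-2 - A^-6
  A^2 * (87 + 110*d^2 + 13*d^4) = 13*A^10 + 162*A^6 + 385*A^2 + 162*A^-2 + 13*A^-6
  A^0 * (179*d + 71*d^3 + 2*d^5) = -2*A^10 - 81*A^6 - 412*A^2 - 412*A^-2 - 81*A^-6 - 2*A^-10
  A^-2 * (187*d^2 + 23*d^4) = 23*A^6 + 279*A^2 + 512*A^-2 + 279*A^-6 + 23*A^-10
  A^-4 * (117*d^3 + 3*d^5) = -3*A^6 - 132*A^2 - 381*A^-2 - 381*A^-6 - 132*A^-10 - 3*A^-14
  A^-6 * (45*d^4) = 45*A^2 + 180*A^-2 + 270*A^-6 + 180*A^-10 + 45*A^-14
  A^-8 * (10*d^5) = -10*A^2 - 50*A^-2 - 100*A^-6 - 100*A^-10 - 50*A^-14 - 10*A^-18
  A^-10 * (d^6) = A^2 + 6*A^-2 + 15*A^-6 + 20*A^-10 + 15*A^-14 + 6*A^-18 + A^-22
Summing the groups: <K> = A^18 - 4*A^14 + 7*A^10 - 10*A^6 + 14*A^2 - 14*A^-2 + 14*A^-6 - 11*A^-10 + 7*A^-14 - 4*A^-18 + A^-22
Normalise by the writhe: (-A^3)^(-w) = (-A^3)^(-2) = A^-6, so f(A) = A^-6 * <K> = A^12 - 4*A^8 + 7*A^4 - 10 + 14*A^-4 - 14*A^-8 + 14*A^-12 - 11*A^-16 + 7*A^-20 - 4*A^-24 + A^-28.
Substitute A = t^(-1/4), i.e. A^e → t^(-e/4): V(t) = t^7 - 4*t^6 + 7*t^5 - 11*t^4 + 14*t^3 - 14*t^2 + 14*t - 10 + 7*t^-1 - 4*t^-2 + t^-3

Answer: t^7 - 4*t^6 + 7*t^5 - 11*t^4 + 14*t^3 - 14*t^2 + 14*t - 10 + 7*t^-1 - 4*t^-2 + t^-3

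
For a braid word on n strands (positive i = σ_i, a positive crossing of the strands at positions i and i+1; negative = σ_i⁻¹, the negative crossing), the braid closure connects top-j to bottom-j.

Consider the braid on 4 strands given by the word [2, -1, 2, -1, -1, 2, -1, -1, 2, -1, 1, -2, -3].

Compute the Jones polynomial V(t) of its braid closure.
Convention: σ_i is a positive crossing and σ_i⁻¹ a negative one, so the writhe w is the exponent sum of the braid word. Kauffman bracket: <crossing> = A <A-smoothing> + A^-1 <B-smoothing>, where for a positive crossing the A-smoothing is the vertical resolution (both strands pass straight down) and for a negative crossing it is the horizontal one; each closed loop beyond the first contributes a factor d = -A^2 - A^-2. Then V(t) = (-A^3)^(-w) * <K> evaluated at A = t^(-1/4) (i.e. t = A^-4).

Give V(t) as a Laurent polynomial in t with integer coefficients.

-t^2 + 3*t - 4 + 6*t^-1 - 6*t^-2 + 6*t^-3 - 5*t^-4 + 3*t^-5 - t^-6

Derivation:
The presented braid s2 s1^-1 s2 s1^-1 s1^-1 s2 s1^-1 s1^-1 s2 s1^-1 s1 s2^-1 s3^-1 on 4 strands reduces by inverse Markov moves (closure unchanged at each step):
  Destabilize: the word has the form β·s3^-1 where s3^-1 occurs only as the final letter (β ∈ B_3); drop it and the last strand → 3 strands.
  Deconjugate: the word is γ·β·γ⁻¹ with γ = s2 (prefix) and γ⁻¹ = s2^-1 (suffix); strip both.
  Deconjugate: the word is γ·β·γ⁻¹ with γ = s1^-1 (prefix) and γ⁻¹ = s1 (suffix); strip both.
Reduced to β = s2 s1^-1 s1^-1 s2 s1^-1 s1^-1 s2 s1^-1 on 3 strands, 8 crossings.
Compute on β:
Braid: s2 s1^-1 s1^-1 s2 s1^-1 s1^-1 s2 s1^-1 on 3 strands, 8 crossings.
Writhe w = (#positive) - (#negative) = 3 - 5 = -2.
Enumerate smoothing states for the bracket polynomial. There are 2^8 = 256 states.
Each crossing splits two ways (0=vertical, 1=horizontal). The state's weight is A^(#A-smoothings - #B-smoothings) * d^(loops - 1).
Tabulate the states by total A-exponent and number of loops L (A-exp: L × count):
  A^8: L=6 ×1
  A^6: L=5 ×8
  A^4: L=4 ×28
  A^2: L=3 ×55, L=5 ×1
  A^0: L=2 ×63, L=4 ×7
  A^-2: L=1 ×35, L=3 ×21
  A^-4: L=2 ×26, L=4 ×2
  A^-6: L=3 ×8
  A^-8: L=4 ×1
Each group contributes A^e * Σ count * d^(L-1):
Powers of d = -A^2 - A^-2: d^2 = A^4 + 2 + A^-4; d^3 = -A^6 - 3*A^2 - 3*A^-2 - A^-6; d^4 = A^8 + 4*A^4 + 6 + 4*A^-4 + A^-8; d^5 = -A^10 - 5*A^6 - 10*A^2 - 10*A^-2 - 5*A^-6 - A^-10.
  A^8 * (d^5) = -A^18 - 5*A^14 - 10*A^10 - 10*A^6 - 5*A^2 - A^-2
  A^6 * (8*d^4) = 8*A^14 + 32*A^10 + 48*A^6 + 32*A^2 + 8*A^-2
  A^4 * (28*d^3) = -28*A^10 - 84*A^6 - 84*A^2 - 28*A^-2
  A^2 * (55*d^2 + d^4) = A^10 + 59*A^6 + 116*A^2 + 59*A^-2 + A^-6
  A^0 * (63*d + 7*d^3) = -7*A^6 - 84*A^2 - 84*A^-2 - 7*A^-6
  A^-2 * (35 + 21*d^2) = 21*A^2 + 77*A^-2 + 21*A^-6
  A^-4 * (26*d + 2*d^3) = -2*A^2 - 32*A^-2 - 32*A^-6 - 2*A^-10
  A^-6 * (8*d^2) = 8*A^-2 + 16*A^-6 + 8*A^-10
  A^-8 * (d^3) = -A^-2 - 3*A^-6 - 3*A^-10 - A^-14
Summing the groups: <K> = -A^18 + 3*A^14 - 5*A^10 + 6*A^6 - 6*A^2 + 6*A^-2 - 4*A^-6 + 3*A^-10 - A^-14
Normalise by the writhe: (-A^3)^(-w) = (-A^3)^(2) = A^6, so f(A) = A^6 * <K> = -A^24 + 3*A^20 - 5*A^16 + 6*A^12 - 6*A^8 + 6*A^4 - 4 + 3*A^-4 - A^-8.
Substitute A = t^(-1/4), i.e. A^e → t^(-e/4): V(t) = -t^2 + 3*t - 4 + 6*t^-1 - 6*t^-2 + 6*t^-3 - 5*t^-4 + 3*t^-5 - t^-6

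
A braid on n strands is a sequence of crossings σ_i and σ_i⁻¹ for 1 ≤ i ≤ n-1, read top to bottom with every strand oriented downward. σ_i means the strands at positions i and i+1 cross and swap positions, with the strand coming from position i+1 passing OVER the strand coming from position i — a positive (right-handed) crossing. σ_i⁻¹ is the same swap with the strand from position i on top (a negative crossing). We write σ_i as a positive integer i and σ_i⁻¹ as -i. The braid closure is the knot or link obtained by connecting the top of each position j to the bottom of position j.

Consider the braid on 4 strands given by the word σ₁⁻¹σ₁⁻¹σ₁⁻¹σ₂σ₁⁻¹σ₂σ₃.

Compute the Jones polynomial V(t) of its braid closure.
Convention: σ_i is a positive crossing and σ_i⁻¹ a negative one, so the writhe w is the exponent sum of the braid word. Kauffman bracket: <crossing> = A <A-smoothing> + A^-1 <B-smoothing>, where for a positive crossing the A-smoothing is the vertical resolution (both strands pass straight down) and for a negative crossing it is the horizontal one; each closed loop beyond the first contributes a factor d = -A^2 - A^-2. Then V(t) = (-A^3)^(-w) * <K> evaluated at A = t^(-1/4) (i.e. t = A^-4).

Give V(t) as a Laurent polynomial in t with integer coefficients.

t - 1 + 2*t^-1 - 2*t^-2 + 2*t^-3 - 2*t^-4 + t^-5

Derivation:
The presented braid s1^-1 s1^-1 s1^-1 s2 s1^-1 s2 s3 on 4 strands reduces by inverse Markov moves (closure unchanged at each step):
  Destabilize: the word has the form β·s3 where s3 occurs only as the final letter (β ∈ B_3); drop it and the last strand → 3 strands.
Reduced to β = s1^-1 s1^-1 s1^-1 s2 s1^-1 s2 on 3 strands, 6 crossings.
Compute on β:
Braid: s1^-1 s1^-1 s1^-1 s2 s1^-1 s2 on 3 strands, 6 crossings.
Writhe w = (#positive) - (#negative) = 2 - 4 = -2.
Enumerate smoothing states for the bracket polynomial. There are 2^6 = 64 states.
For each crossing: s=0 is the vertical smoothing, s=1 horizontal. Crossing k contributes A^(sign_k * (1 - 2*s_k)); loop factor d = -A^2 - A^-2.
Tabulate the states by total A-exponent and number of loops L (A-exp: L × count):
  A^6: L=5 ×1
  A^4: L=4 ×6
  A^2: L=3 ×15
  A^0: L=2 ×19, L=4 ×1
  A^-2: L=1 ×11, L=3 ×4
  A^-4: L=2 ×6
  A^-6: L=3 ×1
Each group contributes A^e * Σ count * d^(L-1):
Powers of d = -A^2 - A^-2: d^2 = A^4 + 2 + A^-4; d^3 = -A^6 - 3*A^2 - 3*A^-2 - A^-6; d^4 = A^8 + 4*A^4 + 6 + 4*A^-4 + A^-8.
  A^6 * (d^4) = A^14 + 4*A^10 + 6*A^6 + 4*A^2 + A^-2
  A^4 * (6*d^3) = -6*A^10 - 18*A^6 - 18*A^2 - 6*A^-2
  A^2 * (15*d^2) = 15*A^6 + 30*A^2 + 15*A^-2
  A^0 * (19*d + d^3) = -A^6 - 22*A^2 - 22*A^-2 - A^-6
  A^-2 * (11 + 4*d^2) = 4*A^2 + 19*A^-2 + 4*A^-6
  A^-4 * (6*d) = -6*A^-2 - 6*A^-6
  A^-6 * (d^2) = A^-2 + 2*A^-6 + A^-10
Summing the groups: <K> = A^14 - 2*A^10 + 2*A^6 - 2*A^2 + 2*A^-2 - A^-6 + A^-10
Normalise by the writhe: (-A^3)^(-w) = (-A^3)^(2) = A^6, so f(A) = A^6 * <K> = A^20 - 2*A^16 + 2*A^12 - 2*A^8 + 2*A^4 - 1 + A^-4.
Substitute A = t^(-1/4), i.e. A^e → t^(-e/4): V(t) = t - 1 + 2*t^-1 - 2*t^-2 + 2*t^-3 - 2*t^-4 + t^-5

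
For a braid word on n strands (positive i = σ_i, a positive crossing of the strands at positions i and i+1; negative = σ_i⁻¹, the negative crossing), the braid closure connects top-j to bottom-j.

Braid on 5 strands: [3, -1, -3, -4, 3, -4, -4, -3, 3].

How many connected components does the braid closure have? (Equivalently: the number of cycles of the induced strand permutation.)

Track the strand permutation on 5 strands, starting from identity.
  step 1: s3 swaps positions 3,4 -> [1 2 4 3 5]
  step 2: s1^-1 swaps positions 1,2 -> [2 1 4 3 5]
  step 3: s3^-1 swaps positions 3,4 -> [2 1 3 4 5]
  step 4: s4^-1 swaps positions 4,5 -> [2 1 3 5 4]
  step 5: s3 swaps positions 3,4 -> [2 1 5 3 4]
  step 6: s4^-1 swaps positions 4,5 -> [2 1 5 4 3]
  step 7: s4^-1 swaps positions 4,5 -> [2 1 5 3 4]
  step 8: s3^-1 swaps positions 3,4 -> [2 1 3 5 4]
  step 9: s3 swaps positions 3,4 -> [2 1 5 3 4]
Final permutation (position -> original strand): [2 1 5 3 4]
Closure components = cycle count of this permutation = 2.

Answer: 2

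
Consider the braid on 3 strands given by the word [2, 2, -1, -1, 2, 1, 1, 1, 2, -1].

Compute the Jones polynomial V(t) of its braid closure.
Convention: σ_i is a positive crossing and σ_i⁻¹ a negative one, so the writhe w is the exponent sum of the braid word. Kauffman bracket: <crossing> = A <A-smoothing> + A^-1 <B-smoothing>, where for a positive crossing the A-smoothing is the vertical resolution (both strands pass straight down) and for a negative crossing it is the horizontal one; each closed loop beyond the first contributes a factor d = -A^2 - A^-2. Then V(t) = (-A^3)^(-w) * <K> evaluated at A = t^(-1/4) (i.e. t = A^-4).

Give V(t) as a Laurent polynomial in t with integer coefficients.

Braid: s2 s2 s1^-1 s1^-1 s2 s1 s1 s1 s2 s1^-1 on 3 strands, 10 crossings.
Writhe w = (#positive) - (#negative) = 7 - 3 = 4.
State-sum expansion of <K>. There are 2^10 = 1024 states.
Smooth each crossing (0=||, 1=⌣⌢); contribution A^(Σ sign_k(1-2s_k)) * d^(L-1).
Tabulate the states by total A-exponent and number of loops L (A-exp: L × count):
  A^10: L=4 ×1
  A^8: L=3 ×7, L=5 ×3
  A^6: L=2 ×19, L=4 ×23, L=6 ×3
  A^4: L=1 ×20, L=3 ×75, L=5 ×24, L=7 ×1
  A^2: L=2 ×114, L=4 ×86, L=6 ×10
  A^0: L=1 ×51, L=3 ×155, L=5 ×45, L=7 ×1
  A^-2: L=2 ×102, L=4 ×98, L=6 ×10
  A^-4: L=3 ×89, L=5 ×30, L=7 ×1
  A^-6: L=4 ×41, L=6 ×4
  A^-8: L=5 ×10
  A^-10: L=6 ×1
Each group contributes A^e * Σ count * d^(L-1):
Powers of d = -A^2 - A^-2: d^2 = A^4 + 2 + A^-4; d^3 = -A^6 - 3*A^2 - 3*A^-2 - A^-6; d^4 = A^8 + 4*A^4 + 6 + 4*A^-4 + A^-8; d^5 = -A^10 - 5*A^6 - 10*A^2 - 10*A^-2 - 5*A^-6 - A^-10; d^6 = A^12 + 6*A^8 + 15*A^4 + 20 + 15*A^-4 + 6*A^-8 + A^-12.
  A^10 * (d^3) = -A^16 - 3*A^12 - 3*A^8 - A^4
  A^8 * (7*d^2 + 3*d^4) = 3*A^16 + 19*A^12 + 32*A^8 + 19*A^4 + 3
  A^6 * (19*d + 23*d^3 + 3*d^5) = -3*A^16 - 38*A^12 - 118*A^8 - 118*A^4 - 38 - 3*A^-4
  A^4 * (20 + 75*d^2 + 24*d^4 + d^6) = A^16 + 30*A^12 + 186*A^8 + 334*A^4 + 186 + 30*A^-4 + A^-8
  A^2 * (114*d + 86*d^3 + 10*d^5) = -10*A^12 - 136*A^8 - 472*A^4 - 472 - 136*A^-4 - 10*A^-8
  A^0 * (51 + 155*d^2 + 45*d^4 + d^6) = A^12 + 51*A^8 + 350*A^4 + 651 + 350*A^-4 + 51*A^-8 + A^-12
  A^-2 * (102*d + 98*d^3 + 10*d^5) = -10*A^8 - 148*A^4 - 496 - 496*A^-4 - 148*A^-8 - 10*A^-12
  A^-4 * (89*d^2 + 30*d^4 + d^6) = A^8 + 36*A^4 + 224 + 378*A^-4 + 224*A^-8 + 36*A^-12 + A^-16
  A^-6 * (41*d^3 + 4*d^5) = -4*A^4 - 61 - 163*A^-4 - 163*A^-8 - 61*A^-12 - 4*A^-16
  A^-8 * (10*d^4) = 10 + 40*A^-4 + 60*A^-8 + 40*A^-12 + 10*A^-16
  A^-10 * (d^5) = -1 - 5*A^-4 - 10*A^-8 - 10*A^-12 - 5*A^-16 - A^-20
Summing the groups: <K> = -A^12 + 3*A^8 - 4*A^4 + 6 - 5*A^-4 + 5*A^-8 - 4*A^-12 + 2*A^-16 - A^-20
Normalise by the writhe: (-A^3)^(-w) = (-A^3)^(-4) = A^-12, so f(A) = A^-12 * <K> = -1 + 3*A^-4 - 4*A^-8 + 6*A^-12 - 5*A^-16 + 5*A^-20 - 4*A^-24 + 2*A^-28 - A^-32.
Substitute A = t^(-1/4), i.e. A^e → t^(-e/4): V(t) = -t^8 + 2*t^7 - 4*t^6 + 5*t^5 - 5*t^4 + 6*t^3 - 4*t^2 + 3*t - 1

Answer: -t^8 + 2*t^7 - 4*t^6 + 5*t^5 - 5*t^4 + 6*t^3 - 4*t^2 + 3*t - 1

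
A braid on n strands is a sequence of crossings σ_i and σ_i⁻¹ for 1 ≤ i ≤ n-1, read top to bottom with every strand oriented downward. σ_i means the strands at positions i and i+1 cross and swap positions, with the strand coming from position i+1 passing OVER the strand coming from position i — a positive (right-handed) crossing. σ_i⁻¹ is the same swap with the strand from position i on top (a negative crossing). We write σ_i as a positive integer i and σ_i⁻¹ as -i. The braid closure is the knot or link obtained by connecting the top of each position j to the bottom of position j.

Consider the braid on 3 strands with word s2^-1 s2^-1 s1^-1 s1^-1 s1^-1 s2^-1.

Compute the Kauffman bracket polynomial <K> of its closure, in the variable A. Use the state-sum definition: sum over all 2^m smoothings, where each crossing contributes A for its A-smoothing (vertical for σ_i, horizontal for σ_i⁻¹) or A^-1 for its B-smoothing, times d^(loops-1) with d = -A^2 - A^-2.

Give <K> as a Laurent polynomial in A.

A^14 - 2*A^10 + A^6 - 2*A^2 + 2*A^-2 + A^-10

Derivation:
Braid: s2^-1 s2^-1 s1^-1 s1^-1 s1^-1 s2^-1 on 3 strands, 6 crossings.
Writhe w = (#positive) - (#negative) = 0 - 6 = -6.
State-sum expansion of <K>. There are 2^6 = 64 states.
Smooth each crossing (0=||, 1=⌣⌢); contribution A^(Σ sign_k(1-2s_k)) * d^(L-1).
Tabulate the states by total A-exponent and number of loops L (A-exp: L × count):
  A^6: L=5 ×1
  A^4: L=4 ×6
  A^2: L=3 ×15
  A^0: L=2 ×18, L=4 ×2
  A^-2: L=1 ×9, L=3 ×6
  A^-4: L=2 ×6
  A^-6: L=3 ×1
Each group contributes A^e * Σ count * d^(L-1):
Powers of d = -A^2 - A^-2: d^2 = A^4 + 2 + A^-4; d^3 = -A^6 - 3*A^2 - 3*A^-2 - A^-6; d^4 = A^8 + 4*A^4 + 6 + 4*A^-4 + A^-8.
  A^6 * (d^4) = A^14 + 4*A^10 + 6*A^6 + 4*A^2 + A^-2
  A^4 * (6*d^3) = -6*A^10 - 18*A^6 - 18*A^2 - 6*A^-2
  A^2 * (15*d^2) = 15*A^6 + 30*A^2 + 15*A^-2
  A^0 * (18*d + 2*d^3) = -2*A^6 - 24*A^2 - 24*A^-2 - 2*A^-6
  A^-2 * (9 + 6*d^2) = 6*A^2 + 21*A^-2 + 6*A^-6
  A^-4 * (6*d) = -6*A^-2 - 6*A^-6
  A^-6 * (d^2) = A^-2 + 2*A^-6 + A^-10
Summing the groups: <K> = A^14 - 2*A^10 + A^6 - 2*A^2 + 2*A^-2 + A^-10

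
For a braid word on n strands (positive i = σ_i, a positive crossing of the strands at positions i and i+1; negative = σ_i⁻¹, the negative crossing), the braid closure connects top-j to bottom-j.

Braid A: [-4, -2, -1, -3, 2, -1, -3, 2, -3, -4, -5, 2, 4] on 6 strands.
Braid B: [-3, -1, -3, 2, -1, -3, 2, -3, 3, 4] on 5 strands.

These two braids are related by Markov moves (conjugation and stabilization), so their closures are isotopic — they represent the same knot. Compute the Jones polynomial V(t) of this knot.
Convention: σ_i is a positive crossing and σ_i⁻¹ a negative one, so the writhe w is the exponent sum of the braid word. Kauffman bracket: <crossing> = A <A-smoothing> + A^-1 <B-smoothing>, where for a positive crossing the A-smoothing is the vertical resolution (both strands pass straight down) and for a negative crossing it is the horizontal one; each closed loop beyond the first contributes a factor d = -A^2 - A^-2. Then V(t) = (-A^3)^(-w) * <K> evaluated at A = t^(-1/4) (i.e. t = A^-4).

Markov-equivalent braids have isotopic closures, hence identical knot invariants. Strip the Markov moves from each word to reach a common short braid β, then compute V(t) once on β.
Braid A: s4^-1 s2^-1 s1^-1 s3^-1 s2 s1^-1 s3^-1 s2 s3^-1 s4^-1 s5^-1 s2 s4 on 6 strands reduces by inverse Markov moves (closure unchanged at each step):
  Deconjugate: the word is γ·β·γ⁻¹ with γ = s4^-1 s2^-1 (prefix) and γ⁻¹ = s2 s4 (suffix); strip both.
  Destabilize: the word has the form β·s5^-1 where s5^-1 occurs only as the final letter (β ∈ B_5); drop it and the last strand → 5 strands.
  Destabilize: the word has the form β·s4^-1 where s4^-1 occurs only as the final letter (β ∈ B_4); drop it and the last strand → 4 strands.
Reduced to β = s1^-1 s3^-1 s2 s1^-1 s3^-1 s2 s3^-1 on 4 strands, 7 crossings.
Braid B: s3^-1 s1^-1 s3^-1 s2 s1^-1 s3^-1 s2 s3^-1 s3 s4 on 5 strands reduces by inverse Markov moves (closure unchanged at each step):
  Destabilize: the word has the form β·s4 where s4 occurs only as the final letter (β ∈ B_4); drop it and the last strand → 4 strands.
  Deconjugate: the word is γ·β·γ⁻¹ with γ = s3^-1 (prefix) and γ⁻¹ = s3 (suffix); strip both.
Reduced to β = s1^-1 s3^-1 s2 s1^-1 s3^-1 s2 s3^-1 on 4 strands, 7 crossings.
Both give the same β = s1^-1 s3^-1 s2 s1^-1 s3^-1 s2 s3^-1 on 4 strands, so one state sum suffices:
Braid: s1^-1 s3^-1 s2 s1^-1 s3^-1 s2 s3^-1 on 4 strands, 7 crossings.
Writhe w = (#positive) - (#negative) = 2 - 5 = -3.
Computing the Kauffman bracket via state sum. There are 2^7 = 128 states.
Each crossing splits two ways (0=vertical, 1=horizontal). The state's weight is A^(#A-smoothings - #B-smoothings) * d^(loops - 1).
Tabulate the states by total A-exponent and number of loops L (A-exp: L × count):
  A^7: L=5 ×1
  A^5: L=4 ×7
  A^3: L=3 ×20, L=5 ×1
  A^1: L=2 ×29, L=4 ×6
  A^-1: L=1 ×19, L=3 ×16
  A^-3: L=2 ×19, L=4 ×2
  A^-5: L=3 ×7
  A^-7: L=4 ×1
Each group contributes A^e * Σ count * d^(L-1):
Powers of d = -A^2 - A^-2: d^2 = A^4 + 2 + A^-4; d^3 = -A^6 - 3*A^2 - 3*A^-2 - A^-6; d^4 = A^8 + 4*A^4 + 6 + 4*A^-4 + A^-8.
  A^7 * (d^4) = A^15 + 4*A^11 + 6*A^7 + 4*A^3 + A^-1
  A^5 * (7*d^3) = -7*A^11 - 21*A^7 - 21*A^3 - 7*A^-1
  A^3 * (20*d^2 + d^4) = A^11 + 24*A^7 + 46*A^3 + 24*A^-1 + A^-5
  A^1 * (29*d + 6*d^3) = -6*A^7 - 47*A^3 - 47*A^-1 - 6*A^-5
  A^-1 * (19 + 16*d^2) = 16*A^3 + 51*A^-1 + 16*A^-5
  A^-3 * (19*d + 2*d^3) = -2*A^3 - 25*A^-1 - 25*A^-5 - 2*A^-9
  A^-5 * (7*d^2) = 7*A^-1 + 14*A^-5 + 7*A^-9
  A^-7 * (d^3) = -A^-1 - 3*A^-5 - 3*A^-9 - A^-13
Summing the groups: <K> = A^15 - 2*A^11 + 3*A^7 - 4*A^3 + 3*A^-1 - 3*A^-5 + 2*A^-9 - A^-13
Normalise by the writhe: (-A^3)^(-w) = (-A^3)^(3) = -A^9, so f(A) = -A^9 * <K> = -A^24 + 2*A^20 - 3*A^16 + 4*A^12 - 3*A^8 + 3*A^4 - 2 + A^-4.
Substitute A = t^(-1/4), i.e. A^e → t^(-e/4): V(t) = t - 2 + 3*t^-1 - 3*t^-2 + 4*t^-3 - 3*t^-4 + 2*t^-5 - t^-6

Answer: t - 2 + 3*t^-1 - 3*t^-2 + 4*t^-3 - 3*t^-4 + 2*t^-5 - t^-6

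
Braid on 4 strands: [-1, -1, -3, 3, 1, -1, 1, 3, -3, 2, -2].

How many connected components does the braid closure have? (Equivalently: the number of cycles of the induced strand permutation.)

3

Derivation:
Track the strand permutation on 4 strands, starting from identity.
  step 1: s1^-1 swaps positions 1,2 -> [2 1 3 4]
  step 2: s1^-1 swaps positions 1,2 -> [1 2 3 4]
  step 3: s3^-1 swaps positions 3,4 -> [1 2 4 3]
  step 4: s3 swaps positions 3,4 -> [1 2 3 4]
  step 5: s1 swaps positions 1,2 -> [2 1 3 4]
  step 6: s1^-1 swaps positions 1,2 -> [1 2 3 4]
  step 7: s1 swaps positions 1,2 -> [2 1 3 4]
  step 8: s3 swaps positions 3,4 -> [2 1 4 3]
  step 9: s3^-1 swaps positions 3,4 -> [2 1 3 4]
  step 10: s2 swaps positions 2,3 -> [2 3 1 4]
  step 11: s2^-1 swaps positions 2,3 -> [2 1 3 4]
Final permutation (position -> original strand): [2 1 3 4]
Closure components = cycle count of this permutation = 3.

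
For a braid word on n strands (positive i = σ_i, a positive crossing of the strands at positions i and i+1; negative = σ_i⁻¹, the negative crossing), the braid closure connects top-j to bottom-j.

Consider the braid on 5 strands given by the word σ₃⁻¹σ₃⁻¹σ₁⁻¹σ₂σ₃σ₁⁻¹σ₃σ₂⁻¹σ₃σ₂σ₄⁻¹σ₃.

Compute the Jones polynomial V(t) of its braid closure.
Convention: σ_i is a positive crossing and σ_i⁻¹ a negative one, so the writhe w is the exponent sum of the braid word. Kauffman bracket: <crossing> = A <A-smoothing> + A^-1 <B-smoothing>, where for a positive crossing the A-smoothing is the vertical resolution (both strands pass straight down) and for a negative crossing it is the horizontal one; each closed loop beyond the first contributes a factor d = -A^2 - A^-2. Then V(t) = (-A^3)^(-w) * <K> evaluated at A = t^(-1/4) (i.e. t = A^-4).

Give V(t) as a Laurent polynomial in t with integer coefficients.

The presented braid s3^-1 s3^-1 s1^-1 s2 s3 s1^-1 s3 s2^-1 s3 s2 s4^-1 s3 on 5 strands reduces by inverse Markov moves (closure unchanged at each step):
  Deconjugate: the word is γ·β·γ⁻¹ with γ = s3^-1 (prefix) and γ⁻¹ = s3 (suffix); strip both.
  Destabilize: the word has the form β·s4^-1 where s4^-1 occurs only as the final letter (β ∈ B_4); drop it and the last strand → 4 strands.
Reduced to β = s3^-1 s1^-1 s2 s3 s1^-1 s3 s2^-1 s3 s2 on 4 strands, 9 crossings.
Compute on β:
Braid: s3^-1 s1^-1 s2 s3 s1^-1 s3 s2^-1 s3 s2 on 4 strands, 9 crossings.
Writhe w = (#positive) - (#negative) = 5 - 4 = 1.
State-sum expansion of <K>. There are 2^9 = 512 states.
Smooth each crossing (0=||, 1=⌣⌢); contribution A^(Σ sign_k(1-2s_k)) * d^(L-1).
Tabulate the states by total A-exponent and number of loops L (A-exp: L × count):
  A^9: L=2 ×1
  A^7: L=1 ×3, L=3 ×6
  A^5: L=2 ×26, L=4 ×10
  A^3: L=1 ×21, L=3 ×58, L=5 ×5
  A^1: L=2 ×86, L=4 ×39, L=6 ×1
  A^-1: L=1 ×35, L=3 ×80, L=5 ×11
  A^-3: L=2 ×53, L=4 ×30, L=6 ×1
  A^-5: L=3 ×32, L=5 ×4
  A^-7: L=4 ×9
  A^-9: L=5 ×1
Each group contributes A^e * Σ count * d^(L-1):
Powers of d = -A^2 - A^-2: d^2 = A^4 + 2 + A^-4; d^3 = -A^6 - 3*A^2 - 3*A^-2 - A^-6; d^4 = A^8 + 4*A^4 + 6 + 4*A^-4 + A^-8; d^5 = -A^10 - 5*A^6 - 10*A^2 - 10*A^-2 - 5*A^-6 - A^-10.
  A^9 * (d) = -A^11 - A^7
  A^7 * (3 + 6*d^2) = 6*A^11 + 15*A^7 + 6*A^3
  A^5 * (26*d + 10*d^3) = -10*A^11 - 56*A^7 - 56*A^3 - 10*A^-1
  A^3 * (21 + 58*d^2 + 5*d^4) = 5*A^11 + 78*A^7 + 167*A^3 + 78*A^-1 + 5*A^-5
  A^1 * (86*d + 39*d^3 + d^5) = -A^11 - 44*A^7 - 213*A^3 - 213*A^-1 - 44*A^-5 - A^-9
  A^-1 * (35 + 80*d^2 + 11*d^4) = 11*A^7 + 124*A^3 + 261*A^-1 + 124*A^-5 + 11*A^-9
  A^-3 * (53*d + 30*d^3 + d^5) = -A^7 - 35*A^3 - 153*A^-1 - 153*A^-5 - 35*A^-9 - A^-13
  A^-5 * (32*d^2 + 4*d^4) = 4*A^3 + 48*A^-1 + 88*A^-5 + 48*A^-9 + 4*A^-13
  A^-7 * (9*d^3) = -9*A^-1 - 27*A^-5 - 27*A^-9 - 9*A^-13
  A^-9 * (d^4) = A^-1 + 4*A^-5 + 6*A^-9 + 4*A^-13 + A^-17
Summing the groups: <K> = -A^11 + 2*A^7 - 3*A^3 + 3*A^-1 - 3*A^-5 + 2*A^-9 - 2*A^-13 + A^-17
Normalise by the writhe: (-A^3)^(-w) = (-A^3)^(-1) = -A^-3, so f(A) = -A^-3 * <K> = A^8 - 2*A^4 + 3 - 3*A^-4 + 3*A^-8 - 2*A^-12 + 2*A^-16 - A^-20.
Substitute A = t^(-1/4), i.e. A^e → t^(-e/4): V(t) = -t^5 + 2*t^4 - 2*t^3 + 3*t^2 - 3*t + 3 - 2*t^-1 + t^-2

Answer: -t^5 + 2*t^4 - 2*t^3 + 3*t^2 - 3*t + 3 - 2*t^-1 + t^-2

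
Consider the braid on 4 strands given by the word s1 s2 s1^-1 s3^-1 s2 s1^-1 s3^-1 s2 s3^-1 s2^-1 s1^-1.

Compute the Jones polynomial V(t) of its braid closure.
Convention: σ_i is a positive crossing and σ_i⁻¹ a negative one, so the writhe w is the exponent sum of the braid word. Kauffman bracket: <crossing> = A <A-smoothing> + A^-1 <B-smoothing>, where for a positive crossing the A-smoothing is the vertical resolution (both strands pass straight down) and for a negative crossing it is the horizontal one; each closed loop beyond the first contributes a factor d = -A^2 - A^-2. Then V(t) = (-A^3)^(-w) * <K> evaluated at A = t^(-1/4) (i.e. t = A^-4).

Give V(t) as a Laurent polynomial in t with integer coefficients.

The presented braid s1 s2 s1^-1 s3^-1 s2 s1^-1 s3^-1 s2 s3^-1 s2^-1 s1^-1 on 4 strands reduces by inverse Markov moves (closure unchanged at each step):
  Deconjugate: the word is γ·β·γ⁻¹ with γ = s1 s2 (prefix) and γ⁻¹ = s2^-1 s1^-1 (suffix); strip both.
Reduced to β = s1^-1 s3^-1 s2 s1^-1 s3^-1 s2 s3^-1 on 4 strands, 7 crossings.
Compute on β:
Braid: s1^-1 s3^-1 s2 s1^-1 s3^-1 s2 s3^-1 on 4 strands, 7 crossings.
Writhe w = (#positive) - (#negative) = 2 - 5 = -3.
Enumerate smoothing states for the bracket polynomial. There are 2^7 = 128 states.
Each crossing splits two ways (0=vertical, 1=horizontal). The state's weight is A^(#A-smoothings - #B-smoothings) * d^(loops - 1).
Tabulate the states by total A-exponent and number of loops L (A-exp: L × count):
  A^7: L=5 ×1
  A^5: L=4 ×7
  A^3: L=3 ×20, L=5 ×1
  A^1: L=2 ×29, L=4 ×6
  A^-1: L=1 ×19, L=3 ×16
  A^-3: L=2 ×19, L=4 ×2
  A^-5: L=3 ×7
  A^-7: L=4 ×1
Each group contributes A^e * Σ count * d^(L-1):
Powers of d = -A^2 - A^-2: d^2 = A^4 + 2 + A^-4; d^3 = -A^6 - 3*A^2 - 3*A^-2 - A^-6; d^4 = A^8 + 4*A^4 + 6 + 4*A^-4 + A^-8.
  A^7 * (d^4) = A^15 + 4*A^11 + 6*A^7 + 4*A^3 + A^-1
  A^5 * (7*d^3) = -7*A^11 - 21*A^7 - 21*A^3 - 7*A^-1
  A^3 * (20*d^2 + d^4) = A^11 + 24*A^7 + 46*A^3 + 24*A^-1 + A^-5
  A^1 * (29*d + 6*d^3) = -6*A^7 - 47*A^3 - 47*A^-1 - 6*A^-5
  A^-1 * (19 + 16*d^2) = 16*A^3 + 51*A^-1 + 16*A^-5
  A^-3 * (19*d + 2*d^3) = -2*A^3 - 25*A^-1 - 25*A^-5 - 2*A^-9
  A^-5 * (7*d^2) = 7*A^-1 + 14*A^-5 + 7*A^-9
  A^-7 * (d^3) = -A^-1 - 3*A^-5 - 3*A^-9 - A^-13
Summing the groups: <K> = A^15 - 2*A^11 + 3*A^7 - 4*A^3 + 3*A^-1 - 3*A^-5 + 2*A^-9 - A^-13
Normalise by the writhe: (-A^3)^(-w) = (-A^3)^(3) = -A^9, so f(A) = -A^9 * <K> = -A^24 + 2*A^20 - 3*A^16 + 4*A^12 - 3*A^8 + 3*A^4 - 2 + A^-4.
Substitute A = t^(-1/4), i.e. A^e → t^(-e/4): V(t) = t - 2 + 3*t^-1 - 3*t^-2 + 4*t^-3 - 3*t^-4 + 2*t^-5 - t^-6

Answer: t - 2 + 3*t^-1 - 3*t^-2 + 4*t^-3 - 3*t^-4 + 2*t^-5 - t^-6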